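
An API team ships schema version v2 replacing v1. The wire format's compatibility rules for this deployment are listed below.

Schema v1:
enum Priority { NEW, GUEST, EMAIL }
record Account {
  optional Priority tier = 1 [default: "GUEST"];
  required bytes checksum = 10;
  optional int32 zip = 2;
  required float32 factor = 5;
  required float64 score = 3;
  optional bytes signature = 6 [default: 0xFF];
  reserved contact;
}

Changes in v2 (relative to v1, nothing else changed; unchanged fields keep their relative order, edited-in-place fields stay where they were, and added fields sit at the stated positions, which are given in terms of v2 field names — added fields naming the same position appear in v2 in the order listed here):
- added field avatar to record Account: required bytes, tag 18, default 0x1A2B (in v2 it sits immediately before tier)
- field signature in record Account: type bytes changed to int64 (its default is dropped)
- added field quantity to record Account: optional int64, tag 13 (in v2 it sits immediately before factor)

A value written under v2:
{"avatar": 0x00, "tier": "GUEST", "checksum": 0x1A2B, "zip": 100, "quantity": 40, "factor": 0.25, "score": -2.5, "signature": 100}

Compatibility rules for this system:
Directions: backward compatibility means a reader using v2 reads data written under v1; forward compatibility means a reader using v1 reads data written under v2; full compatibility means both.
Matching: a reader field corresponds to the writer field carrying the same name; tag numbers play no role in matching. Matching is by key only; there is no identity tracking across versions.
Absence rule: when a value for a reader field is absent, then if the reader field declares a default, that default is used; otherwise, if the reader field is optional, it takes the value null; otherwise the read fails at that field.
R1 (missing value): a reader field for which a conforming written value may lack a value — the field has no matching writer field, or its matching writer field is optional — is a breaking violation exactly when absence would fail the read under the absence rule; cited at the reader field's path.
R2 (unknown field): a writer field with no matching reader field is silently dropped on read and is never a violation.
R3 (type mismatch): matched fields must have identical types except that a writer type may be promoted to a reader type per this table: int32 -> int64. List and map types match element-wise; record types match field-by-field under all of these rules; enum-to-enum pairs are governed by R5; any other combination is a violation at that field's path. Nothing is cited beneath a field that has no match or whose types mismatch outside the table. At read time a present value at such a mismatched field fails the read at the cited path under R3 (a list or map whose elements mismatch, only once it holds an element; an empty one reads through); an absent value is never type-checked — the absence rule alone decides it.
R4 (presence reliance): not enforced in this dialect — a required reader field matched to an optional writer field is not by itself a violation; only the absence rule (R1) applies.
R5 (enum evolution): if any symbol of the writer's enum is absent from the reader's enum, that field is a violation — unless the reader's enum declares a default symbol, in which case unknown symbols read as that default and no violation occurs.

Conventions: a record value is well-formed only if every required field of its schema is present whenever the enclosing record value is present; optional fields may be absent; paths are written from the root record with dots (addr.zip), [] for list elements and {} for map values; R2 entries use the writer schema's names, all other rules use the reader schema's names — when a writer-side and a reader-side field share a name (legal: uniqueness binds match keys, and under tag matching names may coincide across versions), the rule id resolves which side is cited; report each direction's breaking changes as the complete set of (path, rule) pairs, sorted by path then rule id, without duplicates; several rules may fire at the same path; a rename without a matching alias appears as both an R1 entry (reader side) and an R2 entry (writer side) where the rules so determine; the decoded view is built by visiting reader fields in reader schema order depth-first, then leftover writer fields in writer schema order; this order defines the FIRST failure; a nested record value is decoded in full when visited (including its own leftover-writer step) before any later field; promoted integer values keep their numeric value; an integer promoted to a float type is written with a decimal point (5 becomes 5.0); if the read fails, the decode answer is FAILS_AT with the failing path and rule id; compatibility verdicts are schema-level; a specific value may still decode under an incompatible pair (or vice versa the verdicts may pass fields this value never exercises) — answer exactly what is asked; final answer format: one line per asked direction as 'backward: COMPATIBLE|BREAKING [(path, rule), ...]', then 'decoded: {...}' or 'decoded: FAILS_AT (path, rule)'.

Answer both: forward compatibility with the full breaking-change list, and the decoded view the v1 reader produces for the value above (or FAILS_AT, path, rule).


in Account below, arrows point writer -> reader
checking forward for Account: reader v1 against writer v2:
  writer optional, Priority -> Priority: reader tier maps from writer tier
  writer required, bytes -> bytes: reader checksum maps from writer checksum
  writer optional, int32 -> int32: reader zip maps from writer zip
  writer required, float32 -> float32: reader factor maps from writer factor
  writer required, float64 -> float64: reader score maps from writer score
  writer optional, int64 -> bytes: reader signature maps from writer signature
  writer field avatar has no reader counterpart
  writer field quantity has no reader counterpart
  breaking: (signature, R3)
  forward on Account therefore BREAKING (1)
decoding the Account value with the v1 reader:
  tier := "GUEST"
  checksum := 0x1A2B
  zip := 100
  factor := 0.25
  score := -2.5
  read fails at signature under R3
  => FAILS_AT (signature, R3)
the other Account changes do not affect what is asked:
  added field quantity to record Account: optional int64, tag 13 (in v2 it sits immediately before factor) -> no rule fires on it in Account's dialect; the asked verdict holds
  added field avatar to record Account: required bytes, tag 18, default 0x1A2B (in v2 it sits immediately before tier) -> no rule fires on it in Account's dialect; the asked verdict holds

forward: BREAKING [(signature, R3)]; decoded: FAILS_AT (signature, R3)


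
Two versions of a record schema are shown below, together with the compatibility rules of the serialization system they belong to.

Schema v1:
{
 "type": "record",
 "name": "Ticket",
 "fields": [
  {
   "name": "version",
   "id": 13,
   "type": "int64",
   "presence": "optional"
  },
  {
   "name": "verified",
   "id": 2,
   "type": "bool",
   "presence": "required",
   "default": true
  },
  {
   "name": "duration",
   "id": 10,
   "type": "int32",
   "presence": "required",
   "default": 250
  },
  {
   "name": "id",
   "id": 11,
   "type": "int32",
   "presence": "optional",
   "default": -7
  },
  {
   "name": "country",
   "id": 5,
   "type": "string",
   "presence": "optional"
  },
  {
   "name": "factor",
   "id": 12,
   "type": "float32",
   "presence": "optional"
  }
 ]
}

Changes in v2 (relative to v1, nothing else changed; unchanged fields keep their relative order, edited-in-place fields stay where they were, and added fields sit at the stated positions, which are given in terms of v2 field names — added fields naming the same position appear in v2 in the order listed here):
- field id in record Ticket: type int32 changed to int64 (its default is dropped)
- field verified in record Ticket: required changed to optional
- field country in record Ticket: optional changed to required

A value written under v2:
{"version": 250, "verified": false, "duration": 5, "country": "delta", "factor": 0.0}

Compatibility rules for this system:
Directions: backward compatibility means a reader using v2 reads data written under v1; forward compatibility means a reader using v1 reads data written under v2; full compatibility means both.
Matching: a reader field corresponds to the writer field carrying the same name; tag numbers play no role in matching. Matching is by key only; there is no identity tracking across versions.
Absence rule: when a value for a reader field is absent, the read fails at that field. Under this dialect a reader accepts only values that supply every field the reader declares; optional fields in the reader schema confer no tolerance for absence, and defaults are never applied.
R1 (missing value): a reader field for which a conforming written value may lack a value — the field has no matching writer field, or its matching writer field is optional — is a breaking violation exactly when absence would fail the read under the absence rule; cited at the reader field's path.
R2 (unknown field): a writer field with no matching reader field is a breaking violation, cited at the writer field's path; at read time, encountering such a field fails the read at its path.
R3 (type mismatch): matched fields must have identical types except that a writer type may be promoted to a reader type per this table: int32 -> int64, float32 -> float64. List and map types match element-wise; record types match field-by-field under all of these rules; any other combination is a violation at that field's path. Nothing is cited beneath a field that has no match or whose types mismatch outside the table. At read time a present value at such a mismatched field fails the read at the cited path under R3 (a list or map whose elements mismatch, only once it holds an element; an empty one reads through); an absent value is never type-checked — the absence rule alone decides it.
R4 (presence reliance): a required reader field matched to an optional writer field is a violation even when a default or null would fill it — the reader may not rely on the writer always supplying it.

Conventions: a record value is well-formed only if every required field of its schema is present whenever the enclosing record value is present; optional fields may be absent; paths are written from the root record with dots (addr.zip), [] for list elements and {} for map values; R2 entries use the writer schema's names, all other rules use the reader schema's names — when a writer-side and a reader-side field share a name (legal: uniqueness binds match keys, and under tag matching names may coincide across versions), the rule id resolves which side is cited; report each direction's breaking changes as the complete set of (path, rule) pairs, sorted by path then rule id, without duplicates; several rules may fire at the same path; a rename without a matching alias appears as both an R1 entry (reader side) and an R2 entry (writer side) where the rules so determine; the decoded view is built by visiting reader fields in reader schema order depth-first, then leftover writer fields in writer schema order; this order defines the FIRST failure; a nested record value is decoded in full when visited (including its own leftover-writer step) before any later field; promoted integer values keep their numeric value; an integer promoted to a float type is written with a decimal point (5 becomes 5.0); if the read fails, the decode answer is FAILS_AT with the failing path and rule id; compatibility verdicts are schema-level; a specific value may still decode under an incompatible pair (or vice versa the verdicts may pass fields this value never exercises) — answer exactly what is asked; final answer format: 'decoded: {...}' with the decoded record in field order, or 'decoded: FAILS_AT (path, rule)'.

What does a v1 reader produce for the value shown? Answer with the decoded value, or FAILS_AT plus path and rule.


decoded: FAILS_AT (id, R1)

the writer's type comes first in each Ticket pair
decode walk for Ticket under reader schema v1:
  version := 250
  verified := false
  duration := 5
  read fails at id under R1 (no fill)
  => FAILS_AT (id, R1)
checking off the Ticket differences that do not matter here:
  field verified in record Ticket: required changed to optional -> matters for Ticket compatibility verdicts, not for this value's decode
  field country in record Ticket: optional changed to required -> matters for Ticket compatibility verdicts, not for this value's decode


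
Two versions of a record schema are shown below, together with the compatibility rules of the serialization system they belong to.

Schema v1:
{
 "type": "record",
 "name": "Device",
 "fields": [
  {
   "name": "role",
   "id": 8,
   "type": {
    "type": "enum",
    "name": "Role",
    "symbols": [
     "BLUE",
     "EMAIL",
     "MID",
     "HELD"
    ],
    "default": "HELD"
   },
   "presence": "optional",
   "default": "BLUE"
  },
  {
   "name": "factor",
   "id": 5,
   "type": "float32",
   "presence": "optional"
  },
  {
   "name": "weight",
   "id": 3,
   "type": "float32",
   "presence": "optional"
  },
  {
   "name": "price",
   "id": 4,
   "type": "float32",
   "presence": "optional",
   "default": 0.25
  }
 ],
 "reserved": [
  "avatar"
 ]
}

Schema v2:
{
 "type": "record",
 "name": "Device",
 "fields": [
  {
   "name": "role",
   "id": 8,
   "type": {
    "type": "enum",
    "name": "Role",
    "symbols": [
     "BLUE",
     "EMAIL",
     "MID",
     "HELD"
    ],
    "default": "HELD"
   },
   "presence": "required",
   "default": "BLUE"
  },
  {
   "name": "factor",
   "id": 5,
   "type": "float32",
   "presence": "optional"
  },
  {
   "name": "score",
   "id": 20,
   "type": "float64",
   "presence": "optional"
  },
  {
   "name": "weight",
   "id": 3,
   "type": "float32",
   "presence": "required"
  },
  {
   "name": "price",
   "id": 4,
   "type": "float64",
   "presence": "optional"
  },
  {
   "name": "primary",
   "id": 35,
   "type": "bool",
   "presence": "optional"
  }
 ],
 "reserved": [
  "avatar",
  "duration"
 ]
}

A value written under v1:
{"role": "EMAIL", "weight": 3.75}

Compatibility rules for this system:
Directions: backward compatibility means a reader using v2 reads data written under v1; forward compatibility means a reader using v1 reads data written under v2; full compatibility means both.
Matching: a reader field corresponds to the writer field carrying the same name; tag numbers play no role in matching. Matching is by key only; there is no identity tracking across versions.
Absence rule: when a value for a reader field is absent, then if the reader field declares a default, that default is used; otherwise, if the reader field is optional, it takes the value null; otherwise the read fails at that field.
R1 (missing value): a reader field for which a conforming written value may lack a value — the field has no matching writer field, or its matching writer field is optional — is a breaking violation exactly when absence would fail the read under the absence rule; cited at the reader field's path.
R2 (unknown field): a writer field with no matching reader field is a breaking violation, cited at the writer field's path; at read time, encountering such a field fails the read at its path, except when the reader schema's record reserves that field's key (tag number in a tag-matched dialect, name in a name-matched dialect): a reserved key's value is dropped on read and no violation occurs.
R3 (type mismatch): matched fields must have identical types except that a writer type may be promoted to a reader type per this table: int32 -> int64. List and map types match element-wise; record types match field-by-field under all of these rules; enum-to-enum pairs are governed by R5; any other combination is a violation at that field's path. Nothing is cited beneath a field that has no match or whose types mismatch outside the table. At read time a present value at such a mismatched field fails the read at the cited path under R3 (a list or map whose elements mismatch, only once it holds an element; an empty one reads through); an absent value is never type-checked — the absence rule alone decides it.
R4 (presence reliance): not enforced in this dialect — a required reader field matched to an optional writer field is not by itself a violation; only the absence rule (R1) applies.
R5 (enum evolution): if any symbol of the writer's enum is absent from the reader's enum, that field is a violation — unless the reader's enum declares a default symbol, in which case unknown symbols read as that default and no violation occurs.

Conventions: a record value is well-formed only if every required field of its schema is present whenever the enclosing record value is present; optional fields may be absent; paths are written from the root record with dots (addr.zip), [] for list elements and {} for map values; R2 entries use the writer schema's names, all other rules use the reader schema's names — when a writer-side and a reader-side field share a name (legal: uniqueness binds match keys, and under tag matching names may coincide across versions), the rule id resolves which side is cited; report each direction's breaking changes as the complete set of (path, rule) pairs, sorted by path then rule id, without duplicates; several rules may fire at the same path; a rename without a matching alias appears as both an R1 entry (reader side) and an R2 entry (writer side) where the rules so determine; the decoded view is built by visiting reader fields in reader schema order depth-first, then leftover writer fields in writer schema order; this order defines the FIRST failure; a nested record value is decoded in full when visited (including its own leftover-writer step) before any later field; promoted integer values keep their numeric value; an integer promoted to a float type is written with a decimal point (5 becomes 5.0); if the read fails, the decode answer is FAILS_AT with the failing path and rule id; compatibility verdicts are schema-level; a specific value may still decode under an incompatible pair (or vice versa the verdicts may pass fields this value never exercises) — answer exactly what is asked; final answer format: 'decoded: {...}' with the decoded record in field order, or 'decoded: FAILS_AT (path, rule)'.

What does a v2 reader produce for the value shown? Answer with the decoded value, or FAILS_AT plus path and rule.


arrows below run writer -> reader for Device
decode (reader v2):
  role := "EMAIL"
  factor := null (not supplied -> null)
  score := null (not supplied -> null)
  weight := 3.75
  price := null (not supplied -> null)
  primary := null (not supplied -> null)
  => decoded: {"role": "EMAIL", "factor": null, "score": null, "weight": 3.75, "price": null, "primary": null}
diffs on Device not affecting the asked answer:
  field role in record Device: optional changed to required -> triggers nothing under the printed rules; the Device answer is the same either way
  field weight in record Device: optional changed to required -> changes Device's schema-level verdicts only — the decode of this value is the same

decoded: {"role": "EMAIL", "factor": null, "score": null, "weight": 3.75, "price": null, "primary": null}


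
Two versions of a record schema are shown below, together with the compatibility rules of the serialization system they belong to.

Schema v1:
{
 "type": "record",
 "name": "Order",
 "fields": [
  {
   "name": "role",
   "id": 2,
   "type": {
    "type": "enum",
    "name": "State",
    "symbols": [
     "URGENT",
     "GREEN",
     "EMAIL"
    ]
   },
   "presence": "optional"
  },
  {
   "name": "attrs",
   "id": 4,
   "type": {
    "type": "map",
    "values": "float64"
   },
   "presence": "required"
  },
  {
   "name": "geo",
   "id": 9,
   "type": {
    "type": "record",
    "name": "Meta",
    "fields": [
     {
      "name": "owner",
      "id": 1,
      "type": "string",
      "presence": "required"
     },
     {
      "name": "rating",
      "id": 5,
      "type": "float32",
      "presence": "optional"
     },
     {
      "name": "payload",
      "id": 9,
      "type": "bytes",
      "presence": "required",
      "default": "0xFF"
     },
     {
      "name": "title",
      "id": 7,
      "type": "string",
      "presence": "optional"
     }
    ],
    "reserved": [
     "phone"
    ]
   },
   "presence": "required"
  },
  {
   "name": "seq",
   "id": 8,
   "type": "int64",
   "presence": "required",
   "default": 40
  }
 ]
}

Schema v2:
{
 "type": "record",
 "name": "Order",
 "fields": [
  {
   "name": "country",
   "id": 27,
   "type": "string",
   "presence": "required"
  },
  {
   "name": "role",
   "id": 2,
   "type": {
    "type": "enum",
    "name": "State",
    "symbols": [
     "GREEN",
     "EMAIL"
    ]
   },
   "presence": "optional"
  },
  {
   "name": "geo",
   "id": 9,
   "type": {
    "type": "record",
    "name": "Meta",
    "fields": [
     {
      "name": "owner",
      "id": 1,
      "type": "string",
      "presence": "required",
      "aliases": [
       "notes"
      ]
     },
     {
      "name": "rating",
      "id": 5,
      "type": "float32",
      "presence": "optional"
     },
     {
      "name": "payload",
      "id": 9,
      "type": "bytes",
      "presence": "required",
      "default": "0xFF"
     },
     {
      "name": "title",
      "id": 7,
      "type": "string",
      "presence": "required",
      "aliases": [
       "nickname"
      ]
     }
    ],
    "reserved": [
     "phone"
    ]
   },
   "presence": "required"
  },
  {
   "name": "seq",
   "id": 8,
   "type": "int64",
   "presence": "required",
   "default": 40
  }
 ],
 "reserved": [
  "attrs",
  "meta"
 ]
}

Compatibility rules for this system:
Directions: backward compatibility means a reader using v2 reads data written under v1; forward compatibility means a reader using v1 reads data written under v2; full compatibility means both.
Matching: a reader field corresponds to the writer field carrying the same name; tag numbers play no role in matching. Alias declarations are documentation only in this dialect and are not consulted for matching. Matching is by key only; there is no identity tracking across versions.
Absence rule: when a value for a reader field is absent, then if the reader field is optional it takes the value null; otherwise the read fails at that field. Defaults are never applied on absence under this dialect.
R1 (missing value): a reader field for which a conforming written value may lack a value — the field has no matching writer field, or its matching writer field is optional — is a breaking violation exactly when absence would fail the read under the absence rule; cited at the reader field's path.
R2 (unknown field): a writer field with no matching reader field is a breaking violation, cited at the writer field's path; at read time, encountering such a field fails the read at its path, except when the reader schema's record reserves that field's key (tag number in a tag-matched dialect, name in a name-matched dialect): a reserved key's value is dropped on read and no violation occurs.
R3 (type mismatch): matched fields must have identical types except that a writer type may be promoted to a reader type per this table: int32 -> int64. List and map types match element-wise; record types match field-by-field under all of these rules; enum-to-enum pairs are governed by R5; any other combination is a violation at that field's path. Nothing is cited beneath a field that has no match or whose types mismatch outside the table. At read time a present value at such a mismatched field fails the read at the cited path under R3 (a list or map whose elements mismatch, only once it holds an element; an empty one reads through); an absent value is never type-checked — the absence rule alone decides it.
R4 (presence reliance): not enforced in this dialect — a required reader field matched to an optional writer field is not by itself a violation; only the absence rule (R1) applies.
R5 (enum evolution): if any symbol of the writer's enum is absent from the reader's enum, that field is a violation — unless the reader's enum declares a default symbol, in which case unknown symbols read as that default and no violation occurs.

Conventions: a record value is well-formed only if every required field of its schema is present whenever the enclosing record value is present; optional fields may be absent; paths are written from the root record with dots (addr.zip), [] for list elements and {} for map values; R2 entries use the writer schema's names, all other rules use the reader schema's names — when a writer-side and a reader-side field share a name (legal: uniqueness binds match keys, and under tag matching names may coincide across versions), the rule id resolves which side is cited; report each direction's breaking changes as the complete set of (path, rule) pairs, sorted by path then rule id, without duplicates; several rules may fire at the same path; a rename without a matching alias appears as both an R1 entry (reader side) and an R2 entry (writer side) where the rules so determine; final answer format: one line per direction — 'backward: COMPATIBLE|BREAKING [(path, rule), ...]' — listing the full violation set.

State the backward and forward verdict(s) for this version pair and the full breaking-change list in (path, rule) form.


backward: BREAKING [(country, R1), (geo.title, R1), (role, R5)]; forward: BREAKING [(attrs, R1), (country, R2)]

arrows below run writer -> reader for Order
backward analysis of Order with v2 as reader and v1 as writer:
  country: no writer match
  role <- role (State -> State, writer optional)
  geo <- geo (Meta -> Meta, writer required)
  seq <- seq (int64 -> int64, writer required)
  attrs (writer side), unknown to reader
  geo.owner <- geo.owner (string -> string, writer required)
  geo.rating <- geo.rating (float32 -> float32, writer optional)
  geo.payload <- geo.payload (bytes -> bytes, writer required)
  geo.title <- geo.title (string -> string, writer optional)
  rule R1 violated at country
  rule R1 violated at geo.title
  rule R5 violated at role
  => 3 violation(s): backward is BREAKING for Order
forward analysis of Order with v1 as reader and v2 as writer:
  role <- role (State -> State, writer optional)
  attrs: no writer match
  geo <- geo (Meta -> Meta, writer required)
  seq <- seq (int64 -> int64, writer required)
  country (writer side), unknown to reader
  geo.owner <- geo.owner (string -> string, writer required)
  geo.rating <- geo.rating (float32 -> float32, writer optional)
  geo.payload <- geo.payload (bytes -> bytes, writer required)
  geo.title <- geo.title (string -> string, writer required)
  rule R1 violated at attrs
  rule R2 violated at country
  => 2 violation(s): forward is BREAKING for Order


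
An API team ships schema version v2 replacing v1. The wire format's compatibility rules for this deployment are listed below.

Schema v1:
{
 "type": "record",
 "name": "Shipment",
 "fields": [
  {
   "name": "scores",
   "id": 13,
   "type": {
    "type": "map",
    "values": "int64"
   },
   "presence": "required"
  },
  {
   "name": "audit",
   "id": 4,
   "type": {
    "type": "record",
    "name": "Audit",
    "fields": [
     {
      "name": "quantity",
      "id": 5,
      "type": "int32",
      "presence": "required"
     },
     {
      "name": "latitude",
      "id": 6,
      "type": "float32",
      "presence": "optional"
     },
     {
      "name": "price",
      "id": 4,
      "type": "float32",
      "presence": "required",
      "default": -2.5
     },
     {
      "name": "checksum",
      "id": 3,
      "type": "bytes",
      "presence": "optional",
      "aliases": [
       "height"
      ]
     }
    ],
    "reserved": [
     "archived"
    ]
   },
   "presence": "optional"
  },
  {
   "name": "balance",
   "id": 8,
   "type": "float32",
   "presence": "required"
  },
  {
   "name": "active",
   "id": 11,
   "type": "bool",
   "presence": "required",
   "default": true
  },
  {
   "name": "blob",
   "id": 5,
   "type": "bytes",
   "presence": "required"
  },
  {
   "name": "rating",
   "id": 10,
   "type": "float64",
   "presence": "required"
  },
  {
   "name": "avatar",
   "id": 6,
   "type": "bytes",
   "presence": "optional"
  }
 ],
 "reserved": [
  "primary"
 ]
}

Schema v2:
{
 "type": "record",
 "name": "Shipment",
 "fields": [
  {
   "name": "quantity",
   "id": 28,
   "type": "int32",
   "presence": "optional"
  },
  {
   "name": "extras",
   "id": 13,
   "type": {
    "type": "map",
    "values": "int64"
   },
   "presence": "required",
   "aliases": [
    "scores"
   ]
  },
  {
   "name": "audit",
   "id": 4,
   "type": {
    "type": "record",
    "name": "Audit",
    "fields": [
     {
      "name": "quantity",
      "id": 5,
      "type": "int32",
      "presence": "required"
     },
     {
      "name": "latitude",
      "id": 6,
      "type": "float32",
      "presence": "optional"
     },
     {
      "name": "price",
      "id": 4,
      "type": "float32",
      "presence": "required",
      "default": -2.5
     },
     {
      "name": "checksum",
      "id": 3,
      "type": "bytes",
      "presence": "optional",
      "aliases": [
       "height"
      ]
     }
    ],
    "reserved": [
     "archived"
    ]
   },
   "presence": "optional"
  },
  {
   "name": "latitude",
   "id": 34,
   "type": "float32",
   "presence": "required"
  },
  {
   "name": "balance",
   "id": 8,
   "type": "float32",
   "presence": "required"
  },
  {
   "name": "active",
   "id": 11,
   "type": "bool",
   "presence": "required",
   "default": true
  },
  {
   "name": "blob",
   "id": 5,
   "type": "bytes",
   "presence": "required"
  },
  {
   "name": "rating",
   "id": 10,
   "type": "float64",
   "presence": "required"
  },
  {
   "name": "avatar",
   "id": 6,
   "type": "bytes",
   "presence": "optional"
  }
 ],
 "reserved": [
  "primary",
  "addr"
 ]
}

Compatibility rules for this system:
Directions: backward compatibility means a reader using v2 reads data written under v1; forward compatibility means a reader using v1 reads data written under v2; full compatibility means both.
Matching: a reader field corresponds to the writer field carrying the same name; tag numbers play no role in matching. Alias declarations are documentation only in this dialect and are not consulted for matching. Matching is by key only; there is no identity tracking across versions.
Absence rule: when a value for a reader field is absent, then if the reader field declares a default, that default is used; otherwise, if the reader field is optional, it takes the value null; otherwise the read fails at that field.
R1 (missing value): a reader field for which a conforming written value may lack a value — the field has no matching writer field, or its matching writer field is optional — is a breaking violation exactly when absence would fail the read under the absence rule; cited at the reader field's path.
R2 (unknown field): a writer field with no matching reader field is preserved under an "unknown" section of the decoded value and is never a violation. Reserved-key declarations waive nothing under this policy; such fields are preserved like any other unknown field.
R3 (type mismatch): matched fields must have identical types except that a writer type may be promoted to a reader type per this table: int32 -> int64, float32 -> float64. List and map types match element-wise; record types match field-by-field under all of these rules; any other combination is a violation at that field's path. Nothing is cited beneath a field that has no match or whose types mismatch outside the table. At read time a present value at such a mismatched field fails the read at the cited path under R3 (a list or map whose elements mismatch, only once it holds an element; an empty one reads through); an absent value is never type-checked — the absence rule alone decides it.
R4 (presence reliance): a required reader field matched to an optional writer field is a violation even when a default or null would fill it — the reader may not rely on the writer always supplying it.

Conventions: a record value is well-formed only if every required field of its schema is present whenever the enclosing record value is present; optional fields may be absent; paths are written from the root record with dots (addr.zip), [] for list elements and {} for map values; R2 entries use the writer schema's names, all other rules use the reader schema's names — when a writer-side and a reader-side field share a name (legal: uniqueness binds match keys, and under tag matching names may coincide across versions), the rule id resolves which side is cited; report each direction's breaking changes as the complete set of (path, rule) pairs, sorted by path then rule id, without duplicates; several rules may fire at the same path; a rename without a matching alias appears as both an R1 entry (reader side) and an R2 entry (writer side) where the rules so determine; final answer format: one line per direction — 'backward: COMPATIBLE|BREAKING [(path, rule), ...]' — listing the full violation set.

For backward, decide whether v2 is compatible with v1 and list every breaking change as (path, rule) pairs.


backward: BREAKING [(extras, R1), (latitude, R1)]

the writer's type comes first in each Shipment pair
backward for Shipment (reader v2, writer v1):
  quantity: no writer match
  extras: no writer match
  audit: Audit -> Audit, writer optional; from audit
  latitude: no writer match
  balance: float32 -> float32, writer required; from balance
  active: bool -> bool, writer required; from active
  blob: bytes -> bytes, writer required; from blob
  rating: float64 -> float64, writer required; from rating
  avatar: bytes -> bytes, writer optional; from avatar
  leftover writer field: scores
  audit.quantity: int32 -> int32, writer required; from audit.quantity
  audit.latitude: float32 -> float32, writer optional; from audit.latitude
  audit.price: float32 -> float32, writer required; from audit.price
  audit.checksum: bytes -> bytes, writer optional; from audit.checksum
  rule R1 violated at extras
  rule R1 violated at latitude
  => 2 violation(s): backward is BREAKING for Shipment
checking off the Shipment differences that do not matter here:
  added field quantity to record Shipment: optional int32, tag 28 (in v2 it sits immediately before extras) -> fires no rule on Shipment, leaving the asked answer as it is


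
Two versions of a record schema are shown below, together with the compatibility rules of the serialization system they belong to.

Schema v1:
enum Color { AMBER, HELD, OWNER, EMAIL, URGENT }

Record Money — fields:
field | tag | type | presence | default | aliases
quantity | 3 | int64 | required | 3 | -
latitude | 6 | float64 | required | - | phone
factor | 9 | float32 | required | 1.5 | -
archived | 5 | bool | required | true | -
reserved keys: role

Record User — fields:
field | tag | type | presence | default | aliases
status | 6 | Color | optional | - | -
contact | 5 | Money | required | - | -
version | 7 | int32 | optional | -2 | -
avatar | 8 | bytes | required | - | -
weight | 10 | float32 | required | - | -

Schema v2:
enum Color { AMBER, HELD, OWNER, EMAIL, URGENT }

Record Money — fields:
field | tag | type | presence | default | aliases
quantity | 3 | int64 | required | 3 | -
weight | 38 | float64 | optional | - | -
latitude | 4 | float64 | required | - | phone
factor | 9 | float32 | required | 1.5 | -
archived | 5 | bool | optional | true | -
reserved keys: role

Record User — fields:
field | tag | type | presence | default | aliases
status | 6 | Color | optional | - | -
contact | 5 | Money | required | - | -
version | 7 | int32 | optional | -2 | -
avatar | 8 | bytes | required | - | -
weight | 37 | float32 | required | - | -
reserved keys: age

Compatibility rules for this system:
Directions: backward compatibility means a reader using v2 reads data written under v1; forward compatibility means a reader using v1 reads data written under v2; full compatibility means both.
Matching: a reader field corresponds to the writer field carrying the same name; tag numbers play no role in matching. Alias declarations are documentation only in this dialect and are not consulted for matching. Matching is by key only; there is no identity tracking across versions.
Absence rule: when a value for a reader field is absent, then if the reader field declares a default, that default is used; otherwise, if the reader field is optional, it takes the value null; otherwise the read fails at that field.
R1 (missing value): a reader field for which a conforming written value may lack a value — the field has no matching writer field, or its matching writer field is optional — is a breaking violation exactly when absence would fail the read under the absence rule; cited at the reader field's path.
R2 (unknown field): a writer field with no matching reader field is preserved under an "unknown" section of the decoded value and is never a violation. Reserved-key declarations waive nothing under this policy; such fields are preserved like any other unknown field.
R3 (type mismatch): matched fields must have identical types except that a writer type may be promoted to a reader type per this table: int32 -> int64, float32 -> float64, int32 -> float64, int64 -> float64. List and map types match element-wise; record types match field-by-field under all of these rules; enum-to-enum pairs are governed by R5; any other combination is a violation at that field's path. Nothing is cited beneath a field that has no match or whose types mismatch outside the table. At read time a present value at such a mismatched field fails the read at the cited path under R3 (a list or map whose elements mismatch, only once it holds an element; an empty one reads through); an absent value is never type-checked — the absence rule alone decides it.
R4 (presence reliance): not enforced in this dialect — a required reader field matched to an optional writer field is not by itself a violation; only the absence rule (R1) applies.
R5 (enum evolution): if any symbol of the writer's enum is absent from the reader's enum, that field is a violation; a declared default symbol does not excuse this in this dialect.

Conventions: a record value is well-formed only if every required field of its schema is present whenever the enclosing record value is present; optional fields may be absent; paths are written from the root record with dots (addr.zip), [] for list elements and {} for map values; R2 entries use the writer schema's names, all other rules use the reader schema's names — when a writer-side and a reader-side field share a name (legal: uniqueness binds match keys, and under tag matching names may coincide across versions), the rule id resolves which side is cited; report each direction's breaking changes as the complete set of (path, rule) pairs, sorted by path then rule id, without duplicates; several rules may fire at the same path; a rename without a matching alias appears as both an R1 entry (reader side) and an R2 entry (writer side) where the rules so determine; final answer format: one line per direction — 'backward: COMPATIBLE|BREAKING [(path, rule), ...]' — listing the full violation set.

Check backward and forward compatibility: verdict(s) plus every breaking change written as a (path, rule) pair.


each type pair in User: writer, then reader
backward on User — v2 reading data written by v1:
  writer optional, Color -> Color: reader status maps from writer status
  writer required, Money -> Money: reader contact maps from writer contact
  writer optional, int32 -> int32: reader version maps from writer version
  writer required, bytes -> bytes: reader avatar maps from writer avatar
  writer required, float32 -> float32: reader weight maps from writer weight
  writer required, int64 -> int64: reader contact.quantity maps from writer contact.quantity
  contact.weight: no writer-side match
  writer required, float64 -> float64: reader contact.latitude maps from writer contact.latitude
  writer required, float32 -> float32: reader contact.factor maps from writer contact.factor
  writer required, bool -> bool: reader contact.archived maps from writer contact.archived
  => backward verdict for User: COMPATIBLE, no violations
forward on User — v1 reading data written by v2:
  writer optional, Color -> Color: reader status maps from writer status
  writer required, Money -> Money: reader contact maps from writer contact
  writer optional, int32 -> int32: reader version maps from writer version
  writer required, bytes -> bytes: reader avatar maps from writer avatar
  writer required, float32 -> float32: reader weight maps from writer weight
  writer required, int64 -> int64: reader contact.quantity maps from writer contact.quantity
  writer required, float64 -> float64: reader contact.latitude maps from writer contact.latitude
  writer required, float32 -> float32: reader contact.factor maps from writer contact.factor
  writer optional, bool -> bool: reader contact.archived maps from writer contact.archived
  leftover writer field: contact.weight
  => forward verdict for User: COMPATIBLE, no violations

backward: COMPATIBLE []; forward: COMPATIBLE []
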